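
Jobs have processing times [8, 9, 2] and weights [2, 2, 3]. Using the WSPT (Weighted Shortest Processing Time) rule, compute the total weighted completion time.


Compute p/w ratios and sort ascending (WSPT): [(2, 3), (8, 2), (9, 2)]
Compute weighted completion times:
  Job (p=2,w=3): C=2, w*C=3*2=6
  Job (p=8,w=2): C=10, w*C=2*10=20
  Job (p=9,w=2): C=19, w*C=2*19=38
Total weighted completion time = 64

64


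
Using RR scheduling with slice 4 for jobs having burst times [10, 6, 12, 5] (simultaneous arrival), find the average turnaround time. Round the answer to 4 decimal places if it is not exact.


Time quantum = 4
Execution trace:
  J1 runs 4 units, time = 4
  J2 runs 4 units, time = 8
  J3 runs 4 units, time = 12
  J4 runs 4 units, time = 16
  J1 runs 4 units, time = 20
  J2 runs 2 units, time = 22
  J3 runs 4 units, time = 26
  J4 runs 1 units, time = 27
  J1 runs 2 units, time = 29
  J3 runs 4 units, time = 33
Finish times: [29, 22, 33, 27]
Average turnaround = 111/4 = 27.75

27.75


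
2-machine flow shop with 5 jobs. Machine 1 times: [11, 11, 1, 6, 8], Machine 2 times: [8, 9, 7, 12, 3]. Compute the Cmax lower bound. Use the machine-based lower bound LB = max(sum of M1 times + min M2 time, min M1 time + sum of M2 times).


LB1 = sum(M1 times) + min(M2 times) = 37 + 3 = 40
LB2 = min(M1 times) + sum(M2 times) = 1 + 39 = 40
Lower bound = max(LB1, LB2) = max(40, 40) = 40

40


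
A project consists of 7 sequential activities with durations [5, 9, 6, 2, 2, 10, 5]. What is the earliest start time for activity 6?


Activity 6 starts after activities 1 through 5 complete.
Predecessor durations: [5, 9, 6, 2, 2]
ES = 5 + 9 + 6 + 2 + 2 = 24

24


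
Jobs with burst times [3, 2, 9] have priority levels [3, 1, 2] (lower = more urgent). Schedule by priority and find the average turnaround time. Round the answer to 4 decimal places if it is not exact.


Sort by priority (ascending = highest first):
Order: [(1, 2), (2, 9), (3, 3)]
Completion times:
  Priority 1, burst=2, C=2
  Priority 2, burst=9, C=11
  Priority 3, burst=3, C=14
Average turnaround = 27/3 = 9.0

9.0


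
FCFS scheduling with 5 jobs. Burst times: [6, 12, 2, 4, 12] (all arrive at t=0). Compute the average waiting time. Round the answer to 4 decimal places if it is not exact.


FCFS order (as given): [6, 12, 2, 4, 12]
Waiting times:
  Job 1: wait = 0
  Job 2: wait = 6
  Job 3: wait = 18
  Job 4: wait = 20
  Job 5: wait = 24
Sum of waiting times = 68
Average waiting time = 68/5 = 13.6

13.6


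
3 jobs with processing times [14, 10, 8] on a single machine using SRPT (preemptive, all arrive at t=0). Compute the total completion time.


Since all jobs arrive at t=0, SRPT equals SPT ordering.
SPT order: [8, 10, 14]
Completion times:
  Job 1: p=8, C=8
  Job 2: p=10, C=18
  Job 3: p=14, C=32
Total completion time = 8 + 18 + 32 = 58

58


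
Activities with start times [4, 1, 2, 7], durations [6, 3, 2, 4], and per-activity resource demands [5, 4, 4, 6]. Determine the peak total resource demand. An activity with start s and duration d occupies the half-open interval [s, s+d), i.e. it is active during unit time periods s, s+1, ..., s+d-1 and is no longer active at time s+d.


Each activity i is active on [start_i, start_i + duration_i).
Compute total resource usage per time slot:
  t=0: active resources = [], total = 0
  t=1: active resources = [4], total = 4
  t=2: active resources = [4, 4], total = 8
  t=3: active resources = [4, 4], total = 8
  t=4: active resources = [5], total = 5
  t=5: active resources = [5], total = 5
  t=6: active resources = [5], total = 5
  t=7: active resources = [5, 6], total = 11
  t=8: active resources = [5, 6], total = 11
  t=9: active resources = [5, 6], total = 11
  t=10: active resources = [6], total = 6
Peak resource demand = 11

11


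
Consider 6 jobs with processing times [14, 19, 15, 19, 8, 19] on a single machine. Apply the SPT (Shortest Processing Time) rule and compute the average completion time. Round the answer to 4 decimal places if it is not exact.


Sort jobs by processing time (SPT order): [8, 14, 15, 19, 19, 19]
Compute completion times sequentially:
  Job 1: processing = 8, completes at 8
  Job 2: processing = 14, completes at 22
  Job 3: processing = 15, completes at 37
  Job 4: processing = 19, completes at 56
  Job 5: processing = 19, completes at 75
  Job 6: processing = 19, completes at 94
Sum of completion times = 292
Average completion time = 292/6 = 48.6667

48.6667


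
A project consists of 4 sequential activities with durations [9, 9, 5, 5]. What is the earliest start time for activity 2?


Activity 2 starts after activities 1 through 1 complete.
Predecessor durations: [9]
ES = 9 = 9

9


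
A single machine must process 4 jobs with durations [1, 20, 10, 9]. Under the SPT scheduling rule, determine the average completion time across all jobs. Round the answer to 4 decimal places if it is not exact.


Sort jobs by processing time (SPT order): [1, 9, 10, 20]
Compute completion times sequentially:
  Job 1: processing = 1, completes at 1
  Job 2: processing = 9, completes at 10
  Job 3: processing = 10, completes at 20
  Job 4: processing = 20, completes at 40
Sum of completion times = 71
Average completion time = 71/4 = 17.75

17.75


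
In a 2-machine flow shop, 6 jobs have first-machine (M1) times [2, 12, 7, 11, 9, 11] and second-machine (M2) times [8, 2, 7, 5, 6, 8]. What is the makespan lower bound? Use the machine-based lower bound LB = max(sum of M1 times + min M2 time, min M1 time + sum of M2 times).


LB1 = sum(M1 times) + min(M2 times) = 52 + 2 = 54
LB2 = min(M1 times) + sum(M2 times) = 2 + 36 = 38
Lower bound = max(LB1, LB2) = max(54, 38) = 54

54


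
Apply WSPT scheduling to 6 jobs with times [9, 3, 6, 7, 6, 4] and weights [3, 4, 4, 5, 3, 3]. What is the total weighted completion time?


Compute p/w ratios and sort ascending (WSPT): [(3, 4), (4, 3), (7, 5), (6, 4), (6, 3), (9, 3)]
Compute weighted completion times:
  Job (p=3,w=4): C=3, w*C=4*3=12
  Job (p=4,w=3): C=7, w*C=3*7=21
  Job (p=7,w=5): C=14, w*C=5*14=70
  Job (p=6,w=4): C=20, w*C=4*20=80
  Job (p=6,w=3): C=26, w*C=3*26=78
  Job (p=9,w=3): C=35, w*C=3*35=105
Total weighted completion time = 366

366


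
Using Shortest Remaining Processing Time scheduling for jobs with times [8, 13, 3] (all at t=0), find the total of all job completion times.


Since all jobs arrive at t=0, SRPT equals SPT ordering.
SPT order: [3, 8, 13]
Completion times:
  Job 1: p=3, C=3
  Job 2: p=8, C=11
  Job 3: p=13, C=24
Total completion time = 3 + 11 + 24 = 38

38


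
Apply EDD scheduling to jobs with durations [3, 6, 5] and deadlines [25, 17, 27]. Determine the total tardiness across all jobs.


Sort by due date (EDD order): [(6, 17), (3, 25), (5, 27)]
Compute completion times and tardiness:
  Job 1: p=6, d=17, C=6, tardiness=max(0,6-17)=0
  Job 2: p=3, d=25, C=9, tardiness=max(0,9-25)=0
  Job 3: p=5, d=27, C=14, tardiness=max(0,14-27)=0
Total tardiness = 0

0


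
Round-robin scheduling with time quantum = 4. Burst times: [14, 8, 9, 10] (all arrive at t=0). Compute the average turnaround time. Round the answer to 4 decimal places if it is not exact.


Time quantum = 4
Execution trace:
  J1 runs 4 units, time = 4
  J2 runs 4 units, time = 8
  J3 runs 4 units, time = 12
  J4 runs 4 units, time = 16
  J1 runs 4 units, time = 20
  J2 runs 4 units, time = 24
  J3 runs 4 units, time = 28
  J4 runs 4 units, time = 32
  J1 runs 4 units, time = 36
  J3 runs 1 units, time = 37
  J4 runs 2 units, time = 39
  J1 runs 2 units, time = 41
Finish times: [41, 24, 37, 39]
Average turnaround = 141/4 = 35.25

35.25


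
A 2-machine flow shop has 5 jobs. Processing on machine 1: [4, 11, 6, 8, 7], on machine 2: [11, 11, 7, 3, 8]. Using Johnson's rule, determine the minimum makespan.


Apply Johnson's rule:
  Group 1 (a <= b): [(1, 4, 11), (3, 6, 7), (5, 7, 8), (2, 11, 11)]
  Group 2 (a > b): [(4, 8, 3)]
Optimal job order: [1, 3, 5, 2, 4]
Schedule:
  Job 1: M1 done at 4, M2 done at 15
  Job 3: M1 done at 10, M2 done at 22
  Job 5: M1 done at 17, M2 done at 30
  Job 2: M1 done at 28, M2 done at 41
  Job 4: M1 done at 36, M2 done at 44
Makespan = 44

44


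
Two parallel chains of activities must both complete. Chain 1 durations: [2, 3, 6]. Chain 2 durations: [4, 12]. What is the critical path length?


Path A total = 2 + 3 + 6 = 11
Path B total = 4 + 12 = 16
Critical path = longest path = max(11, 16) = 16

16


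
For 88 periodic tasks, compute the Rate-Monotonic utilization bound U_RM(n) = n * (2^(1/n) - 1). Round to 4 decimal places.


Compute 2^(1/88) = 1.0079077751
Subtract 1: 1.0079077751 - 1 = 0.0079077751
Multiply by n: 88 * 0.0079077751 = 0.6958842088
Round to 4 dp: 0.6959

0.6959


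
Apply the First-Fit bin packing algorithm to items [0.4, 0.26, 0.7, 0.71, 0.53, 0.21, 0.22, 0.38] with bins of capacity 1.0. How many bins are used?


Place items sequentially using First-Fit:
  Item 0.4 -> new Bin 1
  Item 0.26 -> Bin 1 (now 0.66)
  Item 0.7 -> new Bin 2
  Item 0.71 -> new Bin 3
  Item 0.53 -> new Bin 4
  Item 0.21 -> Bin 1 (now 0.87)
  Item 0.22 -> Bin 2 (now 0.92)
  Item 0.38 -> Bin 4 (now 0.91)
Total bins used = 4

4


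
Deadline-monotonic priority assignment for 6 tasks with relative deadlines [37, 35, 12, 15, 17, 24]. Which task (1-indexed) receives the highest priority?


Sort tasks by relative deadline (ascending):
  Task 3: deadline = 12
  Task 4: deadline = 15
  Task 5: deadline = 17
  Task 6: deadline = 24
  Task 2: deadline = 35
  Task 1: deadline = 37
Priority order (highest first): [3, 4, 5, 6, 2, 1]
Highest priority task = 3

3


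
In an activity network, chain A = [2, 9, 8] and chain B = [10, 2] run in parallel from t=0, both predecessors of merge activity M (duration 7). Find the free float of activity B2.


ES(B2) = sum of predecessors on chain B = 10
EF(B2) = ES + duration = 10 + 2 = 12
Successor of B2 is M. ES(M) = max(sum(A), sum(B)) = max(19, 12) = 19
Free float = ES(successor) - EF(current) = 19 - 12 = 7

7


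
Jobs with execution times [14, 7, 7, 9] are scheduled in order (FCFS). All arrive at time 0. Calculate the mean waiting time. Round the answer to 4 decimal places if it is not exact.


FCFS order (as given): [14, 7, 7, 9]
Waiting times:
  Job 1: wait = 0
  Job 2: wait = 14
  Job 3: wait = 21
  Job 4: wait = 28
Sum of waiting times = 63
Average waiting time = 63/4 = 15.75

15.75


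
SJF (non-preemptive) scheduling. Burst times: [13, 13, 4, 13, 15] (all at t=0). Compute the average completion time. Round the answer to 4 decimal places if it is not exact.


SJF order (ascending): [4, 13, 13, 13, 15]
Completion times:
  Job 1: burst=4, C=4
  Job 2: burst=13, C=17
  Job 3: burst=13, C=30
  Job 4: burst=13, C=43
  Job 5: burst=15, C=58
Average completion = 152/5 = 30.4

30.4


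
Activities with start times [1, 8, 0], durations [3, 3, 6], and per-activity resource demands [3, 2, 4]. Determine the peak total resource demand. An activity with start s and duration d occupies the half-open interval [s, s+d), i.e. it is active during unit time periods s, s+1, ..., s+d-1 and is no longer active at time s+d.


Each activity i is active on [start_i, start_i + duration_i).
Compute total resource usage per time slot:
  t=0: active resources = [4], total = 4
  t=1: active resources = [3, 4], total = 7
  t=2: active resources = [3, 4], total = 7
  t=3: active resources = [3, 4], total = 7
  t=4: active resources = [4], total = 4
  t=5: active resources = [4], total = 4
  t=6: active resources = [], total = 0
  t=7: active resources = [], total = 0
  t=8: active resources = [2], total = 2
  t=9: active resources = [2], total = 2
  t=10: active resources = [2], total = 2
Peak resource demand = 7

7


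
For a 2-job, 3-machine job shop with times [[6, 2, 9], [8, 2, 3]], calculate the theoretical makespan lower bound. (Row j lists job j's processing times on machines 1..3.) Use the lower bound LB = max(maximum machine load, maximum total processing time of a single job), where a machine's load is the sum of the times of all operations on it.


Machine loads:
  Machine 1: 6 + 8 = 14
  Machine 2: 2 + 2 = 4
  Machine 3: 9 + 3 = 12
Max machine load = 14
Job totals:
  Job 1: 17
  Job 2: 13
Max job total = 17
Lower bound = max(14, 17) = 17

17


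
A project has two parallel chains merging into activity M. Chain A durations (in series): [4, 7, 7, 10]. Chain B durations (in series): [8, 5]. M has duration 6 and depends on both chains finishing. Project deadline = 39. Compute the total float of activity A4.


Forward pass: ES(A4) = sum of predecessors on chain A = 18
EF = ES + duration = 18 + 10 = 28
Backward pass: LF(M) = deadline = 39; LS(M) = 39 - 6 = 33
LF(A4) = LS(M) - sum(successors on chain A) = 33 - 0 = 33
LS = LF - duration = 33 - 10 = 23
Total float = LS - ES = 23 - 18 = 5

5


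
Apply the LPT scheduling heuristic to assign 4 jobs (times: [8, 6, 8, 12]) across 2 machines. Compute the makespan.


Sort jobs in decreasing order (LPT): [12, 8, 8, 6]
Assign each job to the least loaded machine:
  Machine 1: jobs [12, 6], load = 18
  Machine 2: jobs [8, 8], load = 16
Makespan = max load = 18

18


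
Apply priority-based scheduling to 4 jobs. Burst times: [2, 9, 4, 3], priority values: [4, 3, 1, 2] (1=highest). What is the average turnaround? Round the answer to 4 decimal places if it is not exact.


Sort by priority (ascending = highest first):
Order: [(1, 4), (2, 3), (3, 9), (4, 2)]
Completion times:
  Priority 1, burst=4, C=4
  Priority 2, burst=3, C=7
  Priority 3, burst=9, C=16
  Priority 4, burst=2, C=18
Average turnaround = 45/4 = 11.25

11.25


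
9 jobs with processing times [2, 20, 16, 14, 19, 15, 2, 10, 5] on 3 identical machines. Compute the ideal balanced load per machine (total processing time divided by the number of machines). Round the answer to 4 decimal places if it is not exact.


Total processing time = 2 + 20 + 16 + 14 + 19 + 15 + 2 + 10 + 5 = 103
Number of machines = 3
Ideal balanced load = 103 / 3 = 34.3333

34.3333


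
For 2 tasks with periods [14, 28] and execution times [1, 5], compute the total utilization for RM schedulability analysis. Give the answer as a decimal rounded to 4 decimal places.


Compute individual utilizations (exact fractions):
  Task 1: C/T = 1/14 (approx. 0.0714)
  Task 2: C/T = 5/28 (approx. 0.1786)
Total utilization U = 1/14 + 5/28 = 1/4
Rounded to 4 decimal places: U = 0.2500
RM (Liu & Layland) bound for 2 tasks = 0.828427; compare with U = 1/4 (approx. 0.250000)
U <= bound, so schedulable by RM sufficient condition.

0.2500


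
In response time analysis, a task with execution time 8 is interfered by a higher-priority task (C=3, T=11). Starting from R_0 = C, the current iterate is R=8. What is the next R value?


R_next = C + ceil(R_prev / T_hp) * C_hp
ceil(8 / 11) = ceil(0.7273) = 1
Interference = 1 * 3 = 3
R_next = 8 + 3 = 11

11


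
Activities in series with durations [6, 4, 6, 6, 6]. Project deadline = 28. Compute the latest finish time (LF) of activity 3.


LF(activity 3) = deadline - sum of successor durations
Successors: activities 4 through 5 with durations [6, 6]
Sum of successor durations = 12
LF = 28 - 12 = 16

16


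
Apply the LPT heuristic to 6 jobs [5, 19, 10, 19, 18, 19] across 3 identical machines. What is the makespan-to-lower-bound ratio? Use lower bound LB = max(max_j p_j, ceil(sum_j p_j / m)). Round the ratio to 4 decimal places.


LPT order: [19, 19, 19, 18, 10, 5]
Machine loads after assignment: [37, 29, 24]
LPT makespan = 37
Lower bound = max(max_job, ceil(total/3)) = max(19, 30) = 30
Ratio = 37 / 30 = 1.2333

1.2333


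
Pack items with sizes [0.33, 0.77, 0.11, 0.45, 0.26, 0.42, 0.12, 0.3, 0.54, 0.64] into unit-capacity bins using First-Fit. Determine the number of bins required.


Place items sequentially using First-Fit:
  Item 0.33 -> new Bin 1
  Item 0.77 -> new Bin 2
  Item 0.11 -> Bin 1 (now 0.44)
  Item 0.45 -> Bin 1 (now 0.89)
  Item 0.26 -> new Bin 3
  Item 0.42 -> Bin 3 (now 0.68)
  Item 0.12 -> Bin 2 (now 0.89)
  Item 0.3 -> Bin 3 (now 0.98)
  Item 0.54 -> new Bin 4
  Item 0.64 -> new Bin 5
Total bins used = 5

5


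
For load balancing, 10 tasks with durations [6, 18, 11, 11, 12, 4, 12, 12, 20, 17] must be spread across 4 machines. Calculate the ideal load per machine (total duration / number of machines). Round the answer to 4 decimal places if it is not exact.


Total processing time = 6 + 18 + 11 + 11 + 12 + 4 + 12 + 12 + 20 + 17 = 123
Number of machines = 4
Ideal balanced load = 123 / 4 = 30.75

30.75


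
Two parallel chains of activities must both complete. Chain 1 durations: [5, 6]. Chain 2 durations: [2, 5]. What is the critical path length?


Path A total = 5 + 6 = 11
Path B total = 2 + 5 = 7
Critical path = longest path = max(11, 7) = 11

11


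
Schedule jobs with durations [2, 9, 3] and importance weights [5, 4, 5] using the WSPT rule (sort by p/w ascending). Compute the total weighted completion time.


Compute p/w ratios and sort ascending (WSPT): [(2, 5), (3, 5), (9, 4)]
Compute weighted completion times:
  Job (p=2,w=5): C=2, w*C=5*2=10
  Job (p=3,w=5): C=5, w*C=5*5=25
  Job (p=9,w=4): C=14, w*C=4*14=56
Total weighted completion time = 91

91


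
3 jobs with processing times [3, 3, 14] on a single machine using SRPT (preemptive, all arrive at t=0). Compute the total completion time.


Since all jobs arrive at t=0, SRPT equals SPT ordering.
SPT order: [3, 3, 14]
Completion times:
  Job 1: p=3, C=3
  Job 2: p=3, C=6
  Job 3: p=14, C=20
Total completion time = 3 + 6 + 20 = 29

29


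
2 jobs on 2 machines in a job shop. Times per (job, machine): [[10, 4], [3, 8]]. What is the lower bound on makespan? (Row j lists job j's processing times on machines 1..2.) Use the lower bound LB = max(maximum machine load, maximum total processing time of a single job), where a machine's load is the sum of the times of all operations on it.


Machine loads:
  Machine 1: 10 + 3 = 13
  Machine 2: 4 + 8 = 12
Max machine load = 13
Job totals:
  Job 1: 14
  Job 2: 11
Max job total = 14
Lower bound = max(13, 14) = 14

14


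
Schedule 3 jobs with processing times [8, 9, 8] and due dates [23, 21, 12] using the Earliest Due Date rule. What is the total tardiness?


Sort by due date (EDD order): [(8, 12), (9, 21), (8, 23)]
Compute completion times and tardiness:
  Job 1: p=8, d=12, C=8, tardiness=max(0,8-12)=0
  Job 2: p=9, d=21, C=17, tardiness=max(0,17-21)=0
  Job 3: p=8, d=23, C=25, tardiness=max(0,25-23)=2
Total tardiness = 2

2


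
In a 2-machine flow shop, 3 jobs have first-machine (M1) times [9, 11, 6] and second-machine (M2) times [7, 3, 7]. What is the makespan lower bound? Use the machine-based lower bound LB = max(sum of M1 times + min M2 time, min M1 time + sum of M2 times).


LB1 = sum(M1 times) + min(M2 times) = 26 + 3 = 29
LB2 = min(M1 times) + sum(M2 times) = 6 + 17 = 23
Lower bound = max(LB1, LB2) = max(29, 23) = 29

29


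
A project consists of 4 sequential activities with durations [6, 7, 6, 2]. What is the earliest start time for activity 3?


Activity 3 starts after activities 1 through 2 complete.
Predecessor durations: [6, 7]
ES = 6 + 7 = 13

13


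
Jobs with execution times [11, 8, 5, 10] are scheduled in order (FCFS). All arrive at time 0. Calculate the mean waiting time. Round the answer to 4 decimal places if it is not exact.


FCFS order (as given): [11, 8, 5, 10]
Waiting times:
  Job 1: wait = 0
  Job 2: wait = 11
  Job 3: wait = 19
  Job 4: wait = 24
Sum of waiting times = 54
Average waiting time = 54/4 = 13.5

13.5


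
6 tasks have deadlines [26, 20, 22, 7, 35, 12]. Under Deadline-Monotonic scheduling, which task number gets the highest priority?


Sort tasks by relative deadline (ascending):
  Task 4: deadline = 7
  Task 6: deadline = 12
  Task 2: deadline = 20
  Task 3: deadline = 22
  Task 1: deadline = 26
  Task 5: deadline = 35
Priority order (highest first): [4, 6, 2, 3, 1, 5]
Highest priority task = 4

4


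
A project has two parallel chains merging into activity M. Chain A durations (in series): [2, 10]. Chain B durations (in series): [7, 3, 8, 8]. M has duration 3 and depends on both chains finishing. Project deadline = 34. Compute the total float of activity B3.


Forward pass: ES(B3) = sum of predecessors on chain B = 10
EF = ES + duration = 10 + 8 = 18
Backward pass: LF(M) = deadline = 34; LS(M) = 34 - 3 = 31
LF(B3) = LS(M) - sum(successors on chain B) = 31 - 8 = 23
LS = LF - duration = 23 - 8 = 15
Total float = LS - ES = 15 - 10 = 5

5


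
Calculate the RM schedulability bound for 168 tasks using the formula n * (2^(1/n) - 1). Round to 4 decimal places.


Compute 2^(1/168) = 1.0041343992
Subtract 1: 1.0041343992 - 1 = 0.0041343992
Multiply by n: 168 * 0.0041343992 = 0.6945790656
Round to 4 dp: 0.6946

0.6946


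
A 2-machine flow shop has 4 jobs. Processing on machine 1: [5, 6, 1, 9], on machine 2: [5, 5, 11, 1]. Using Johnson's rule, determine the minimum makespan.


Apply Johnson's rule:
  Group 1 (a <= b): [(3, 1, 11), (1, 5, 5)]
  Group 2 (a > b): [(2, 6, 5), (4, 9, 1)]
Optimal job order: [3, 1, 2, 4]
Schedule:
  Job 3: M1 done at 1, M2 done at 12
  Job 1: M1 done at 6, M2 done at 17
  Job 2: M1 done at 12, M2 done at 22
  Job 4: M1 done at 21, M2 done at 23
Makespan = 23

23


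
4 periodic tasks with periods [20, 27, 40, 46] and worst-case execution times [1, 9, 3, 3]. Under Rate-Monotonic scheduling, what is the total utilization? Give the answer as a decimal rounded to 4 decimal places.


Compute individual utilizations (exact fractions):
  Task 1: C/T = 1/20 (approx. 0.05)
  Task 2: C/T = 9/27 = 1/3 (approx. 0.3333)
  Task 3: C/T = 3/40 (approx. 0.075)
  Task 4: C/T = 3/46 (approx. 0.0652)
Total utilization U = 1/20 + 1/3 + 3/40 + 3/46 = 289/552
Rounded to 4 decimal places: U = 0.5236
RM (Liu & Layland) bound for 4 tasks = 0.756828; compare with U = 289/552 (approx. 0.523551)
U <= bound, so schedulable by RM sufficient condition.

0.5236


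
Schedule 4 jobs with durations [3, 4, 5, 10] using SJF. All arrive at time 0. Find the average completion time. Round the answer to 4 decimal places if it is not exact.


SJF order (ascending): [3, 4, 5, 10]
Completion times:
  Job 1: burst=3, C=3
  Job 2: burst=4, C=7
  Job 3: burst=5, C=12
  Job 4: burst=10, C=22
Average completion = 44/4 = 11.0

11.0


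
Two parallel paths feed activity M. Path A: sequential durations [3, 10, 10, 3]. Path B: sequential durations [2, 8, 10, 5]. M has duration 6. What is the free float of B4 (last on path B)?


ES(B4) = sum of predecessors on chain B = 20
EF(B4) = ES + duration = 20 + 5 = 25
Successor of B4 is M. ES(M) = max(sum(A), sum(B)) = max(26, 25) = 26
Free float = ES(successor) - EF(current) = 26 - 25 = 1

1


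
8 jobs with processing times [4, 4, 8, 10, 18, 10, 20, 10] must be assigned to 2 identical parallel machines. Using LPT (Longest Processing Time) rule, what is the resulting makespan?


Sort jobs in decreasing order (LPT): [20, 18, 10, 10, 10, 8, 4, 4]
Assign each job to the least loaded machine:
  Machine 1: jobs [20, 10, 8, 4], load = 42
  Machine 2: jobs [18, 10, 10, 4], load = 42
Makespan = max load = 42

42


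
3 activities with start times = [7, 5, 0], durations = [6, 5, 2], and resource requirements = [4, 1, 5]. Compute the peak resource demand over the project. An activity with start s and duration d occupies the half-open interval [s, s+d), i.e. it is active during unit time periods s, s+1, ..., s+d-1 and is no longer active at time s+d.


Each activity i is active on [start_i, start_i + duration_i).
Compute total resource usage per time slot:
  t=0: active resources = [5], total = 5
  t=1: active resources = [5], total = 5
  t=2: active resources = [], total = 0
  t=3: active resources = [], total = 0
  t=4: active resources = [], total = 0
  t=5: active resources = [1], total = 1
  t=6: active resources = [1], total = 1
  t=7: active resources = [4, 1], total = 5
  t=8: active resources = [4, 1], total = 5
  t=9: active resources = [4, 1], total = 5
  t=10: active resources = [4], total = 4
  t=11: active resources = [4], total = 4
  t=12: active resources = [4], total = 4
Peak resource demand = 5

5


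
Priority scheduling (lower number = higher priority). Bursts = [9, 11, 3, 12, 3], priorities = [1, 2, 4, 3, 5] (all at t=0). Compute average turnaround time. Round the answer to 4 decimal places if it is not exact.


Sort by priority (ascending = highest first):
Order: [(1, 9), (2, 11), (3, 12), (4, 3), (5, 3)]
Completion times:
  Priority 1, burst=9, C=9
  Priority 2, burst=11, C=20
  Priority 3, burst=12, C=32
  Priority 4, burst=3, C=35
  Priority 5, burst=3, C=38
Average turnaround = 134/5 = 26.8

26.8


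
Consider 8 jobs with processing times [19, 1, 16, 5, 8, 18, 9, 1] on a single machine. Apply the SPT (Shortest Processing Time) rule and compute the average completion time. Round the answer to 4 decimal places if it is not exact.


Sort jobs by processing time (SPT order): [1, 1, 5, 8, 9, 16, 18, 19]
Compute completion times sequentially:
  Job 1: processing = 1, completes at 1
  Job 2: processing = 1, completes at 2
  Job 3: processing = 5, completes at 7
  Job 4: processing = 8, completes at 15
  Job 5: processing = 9, completes at 24
  Job 6: processing = 16, completes at 40
  Job 7: processing = 18, completes at 58
  Job 8: processing = 19, completes at 77
Sum of completion times = 224
Average completion time = 224/8 = 28.0

28.0


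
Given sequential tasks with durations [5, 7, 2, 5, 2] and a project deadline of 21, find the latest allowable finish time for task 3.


LF(activity 3) = deadline - sum of successor durations
Successors: activities 4 through 5 with durations [5, 2]
Sum of successor durations = 7
LF = 21 - 7 = 14

14


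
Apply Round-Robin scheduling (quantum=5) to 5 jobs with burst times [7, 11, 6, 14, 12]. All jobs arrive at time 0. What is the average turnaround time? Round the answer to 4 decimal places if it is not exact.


Time quantum = 5
Execution trace:
  J1 runs 5 units, time = 5
  J2 runs 5 units, time = 10
  J3 runs 5 units, time = 15
  J4 runs 5 units, time = 20
  J5 runs 5 units, time = 25
  J1 runs 2 units, time = 27
  J2 runs 5 units, time = 32
  J3 runs 1 units, time = 33
  J4 runs 5 units, time = 38
  J5 runs 5 units, time = 43
  J2 runs 1 units, time = 44
  J4 runs 4 units, time = 48
  J5 runs 2 units, time = 50
Finish times: [27, 44, 33, 48, 50]
Average turnaround = 202/5 = 40.4

40.4


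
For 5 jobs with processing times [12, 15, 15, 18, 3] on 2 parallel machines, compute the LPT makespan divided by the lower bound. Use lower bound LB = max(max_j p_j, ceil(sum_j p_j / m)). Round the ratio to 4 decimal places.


LPT order: [18, 15, 15, 12, 3]
Machine loads after assignment: [33, 30]
LPT makespan = 33
Lower bound = max(max_job, ceil(total/2)) = max(18, 32) = 32
Ratio = 33 / 32 = 1.0313

1.0313


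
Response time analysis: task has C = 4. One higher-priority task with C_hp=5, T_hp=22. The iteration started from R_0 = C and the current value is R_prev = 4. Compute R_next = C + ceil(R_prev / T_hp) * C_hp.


R_next = C + ceil(R_prev / T_hp) * C_hp
ceil(4 / 22) = ceil(0.1818) = 1
Interference = 1 * 5 = 5
R_next = 4 + 5 = 9

9


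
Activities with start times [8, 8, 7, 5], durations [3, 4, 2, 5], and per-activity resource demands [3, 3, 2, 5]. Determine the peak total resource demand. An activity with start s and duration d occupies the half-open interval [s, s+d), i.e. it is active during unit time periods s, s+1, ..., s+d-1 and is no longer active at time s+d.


Each activity i is active on [start_i, start_i + duration_i).
Compute total resource usage per time slot:
  t=0: active resources = [], total = 0
  t=1: active resources = [], total = 0
  t=2: active resources = [], total = 0
  t=3: active resources = [], total = 0
  t=4: active resources = [], total = 0
  t=5: active resources = [5], total = 5
  t=6: active resources = [5], total = 5
  t=7: active resources = [2, 5], total = 7
  t=8: active resources = [3, 3, 2, 5], total = 13
  t=9: active resources = [3, 3, 5], total = 11
  t=10: active resources = [3, 3], total = 6
  t=11: active resources = [3], total = 3
Peak resource demand = 13

13


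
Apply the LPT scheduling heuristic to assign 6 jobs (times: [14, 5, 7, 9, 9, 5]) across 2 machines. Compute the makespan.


Sort jobs in decreasing order (LPT): [14, 9, 9, 7, 5, 5]
Assign each job to the least loaded machine:
  Machine 1: jobs [14, 7, 5], load = 26
  Machine 2: jobs [9, 9, 5], load = 23
Makespan = max load = 26

26


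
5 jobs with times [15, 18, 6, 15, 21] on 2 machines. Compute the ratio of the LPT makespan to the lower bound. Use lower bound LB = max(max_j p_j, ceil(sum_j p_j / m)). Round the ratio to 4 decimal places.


LPT order: [21, 18, 15, 15, 6]
Machine loads after assignment: [36, 39]
LPT makespan = 39
Lower bound = max(max_job, ceil(total/2)) = max(21, 38) = 38
Ratio = 39 / 38 = 1.0263

1.0263


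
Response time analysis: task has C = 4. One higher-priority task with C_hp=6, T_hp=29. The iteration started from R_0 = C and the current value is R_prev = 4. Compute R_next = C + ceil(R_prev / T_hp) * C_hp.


R_next = C + ceil(R_prev / T_hp) * C_hp
ceil(4 / 29) = ceil(0.1379) = 1
Interference = 1 * 6 = 6
R_next = 4 + 6 = 10

10


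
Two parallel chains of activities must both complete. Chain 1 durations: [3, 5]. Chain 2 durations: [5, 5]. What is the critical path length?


Path A total = 3 + 5 = 8
Path B total = 5 + 5 = 10
Critical path = longest path = max(8, 10) = 10

10


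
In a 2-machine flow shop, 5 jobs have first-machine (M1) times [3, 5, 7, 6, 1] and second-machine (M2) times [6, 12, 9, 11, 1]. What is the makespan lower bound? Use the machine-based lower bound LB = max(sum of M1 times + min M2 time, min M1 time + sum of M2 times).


LB1 = sum(M1 times) + min(M2 times) = 22 + 1 = 23
LB2 = min(M1 times) + sum(M2 times) = 1 + 39 = 40
Lower bound = max(LB1, LB2) = max(23, 40) = 40

40


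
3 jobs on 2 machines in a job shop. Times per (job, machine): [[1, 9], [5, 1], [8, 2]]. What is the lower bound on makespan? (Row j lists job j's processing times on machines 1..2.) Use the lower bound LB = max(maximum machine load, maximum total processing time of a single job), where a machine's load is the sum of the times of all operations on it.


Machine loads:
  Machine 1: 1 + 5 + 8 = 14
  Machine 2: 9 + 1 + 2 = 12
Max machine load = 14
Job totals:
  Job 1: 10
  Job 2: 6
  Job 3: 10
Max job total = 10
Lower bound = max(14, 10) = 14

14


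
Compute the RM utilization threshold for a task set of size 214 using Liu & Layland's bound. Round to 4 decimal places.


Compute 2^(1/214) = 1.0032442568
Subtract 1: 1.0032442568 - 1 = 0.0032442568
Multiply by n: 214 * 0.0032442568 = 0.6942709552
Round to 4 dp: 0.6943

0.6943


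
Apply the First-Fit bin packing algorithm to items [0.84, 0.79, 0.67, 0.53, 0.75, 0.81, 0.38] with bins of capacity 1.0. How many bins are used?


Place items sequentially using First-Fit:
  Item 0.84 -> new Bin 1
  Item 0.79 -> new Bin 2
  Item 0.67 -> new Bin 3
  Item 0.53 -> new Bin 4
  Item 0.75 -> new Bin 5
  Item 0.81 -> new Bin 6
  Item 0.38 -> Bin 4 (now 0.91)
Total bins used = 6

6


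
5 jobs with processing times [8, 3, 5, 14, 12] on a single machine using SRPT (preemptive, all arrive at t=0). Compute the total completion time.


Since all jobs arrive at t=0, SRPT equals SPT ordering.
SPT order: [3, 5, 8, 12, 14]
Completion times:
  Job 1: p=3, C=3
  Job 2: p=5, C=8
  Job 3: p=8, C=16
  Job 4: p=12, C=28
  Job 5: p=14, C=42
Total completion time = 3 + 8 + 16 + 28 + 42 = 97

97


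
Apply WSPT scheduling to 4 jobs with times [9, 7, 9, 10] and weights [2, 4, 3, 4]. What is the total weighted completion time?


Compute p/w ratios and sort ascending (WSPT): [(7, 4), (10, 4), (9, 3), (9, 2)]
Compute weighted completion times:
  Job (p=7,w=4): C=7, w*C=4*7=28
  Job (p=10,w=4): C=17, w*C=4*17=68
  Job (p=9,w=3): C=26, w*C=3*26=78
  Job (p=9,w=2): C=35, w*C=2*35=70
Total weighted completion time = 244

244


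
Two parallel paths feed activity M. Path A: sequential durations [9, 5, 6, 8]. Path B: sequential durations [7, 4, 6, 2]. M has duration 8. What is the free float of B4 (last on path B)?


ES(B4) = sum of predecessors on chain B = 17
EF(B4) = ES + duration = 17 + 2 = 19
Successor of B4 is M. ES(M) = max(sum(A), sum(B)) = max(28, 19) = 28
Free float = ES(successor) - EF(current) = 28 - 19 = 9

9


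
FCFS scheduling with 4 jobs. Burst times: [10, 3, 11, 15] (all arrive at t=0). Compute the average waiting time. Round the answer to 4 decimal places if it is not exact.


FCFS order (as given): [10, 3, 11, 15]
Waiting times:
  Job 1: wait = 0
  Job 2: wait = 10
  Job 3: wait = 13
  Job 4: wait = 24
Sum of waiting times = 47
Average waiting time = 47/4 = 11.75

11.75


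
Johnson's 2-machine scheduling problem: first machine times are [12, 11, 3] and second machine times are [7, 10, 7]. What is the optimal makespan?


Apply Johnson's rule:
  Group 1 (a <= b): [(3, 3, 7)]
  Group 2 (a > b): [(2, 11, 10), (1, 12, 7)]
Optimal job order: [3, 2, 1]
Schedule:
  Job 3: M1 done at 3, M2 done at 10
  Job 2: M1 done at 14, M2 done at 24
  Job 1: M1 done at 26, M2 done at 33
Makespan = 33

33


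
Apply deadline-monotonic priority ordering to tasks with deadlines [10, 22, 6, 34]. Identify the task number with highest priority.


Sort tasks by relative deadline (ascending):
  Task 3: deadline = 6
  Task 1: deadline = 10
  Task 2: deadline = 22
  Task 4: deadline = 34
Priority order (highest first): [3, 1, 2, 4]
Highest priority task = 3

3


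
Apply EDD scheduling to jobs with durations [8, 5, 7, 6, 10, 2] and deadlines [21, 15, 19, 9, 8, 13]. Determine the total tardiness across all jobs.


Sort by due date (EDD order): [(10, 8), (6, 9), (2, 13), (5, 15), (7, 19), (8, 21)]
Compute completion times and tardiness:
  Job 1: p=10, d=8, C=10, tardiness=max(0,10-8)=2
  Job 2: p=6, d=9, C=16, tardiness=max(0,16-9)=7
  Job 3: p=2, d=13, C=18, tardiness=max(0,18-13)=5
  Job 4: p=5, d=15, C=23, tardiness=max(0,23-15)=8
  Job 5: p=7, d=19, C=30, tardiness=max(0,30-19)=11
  Job 6: p=8, d=21, C=38, tardiness=max(0,38-21)=17
Total tardiness = 50

50


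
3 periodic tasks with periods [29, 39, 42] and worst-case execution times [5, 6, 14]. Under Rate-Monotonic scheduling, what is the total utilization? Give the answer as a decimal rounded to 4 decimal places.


Compute individual utilizations (exact fractions):
  Task 1: C/T = 5/29 (approx. 0.1724)
  Task 2: C/T = 6/39 = 2/13 (approx. 0.1538)
  Task 3: C/T = 14/42 = 1/3 (approx. 0.3333)
Total utilization U = 5/29 + 2/13 + 1/3 = 746/1131
Rounded to 4 decimal places: U = 0.6596
RM (Liu & Layland) bound for 3 tasks = 0.779763; compare with U = 746/1131 (approx. 0.659593)
U <= bound, so schedulable by RM sufficient condition.

0.6596


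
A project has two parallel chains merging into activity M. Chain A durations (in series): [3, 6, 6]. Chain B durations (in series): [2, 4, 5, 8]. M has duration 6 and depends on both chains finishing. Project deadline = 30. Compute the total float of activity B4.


Forward pass: ES(B4) = sum of predecessors on chain B = 11
EF = ES + duration = 11 + 8 = 19
Backward pass: LF(M) = deadline = 30; LS(M) = 30 - 6 = 24
LF(B4) = LS(M) - sum(successors on chain B) = 24 - 0 = 24
LS = LF - duration = 24 - 8 = 16
Total float = LS - ES = 16 - 11 = 5

5


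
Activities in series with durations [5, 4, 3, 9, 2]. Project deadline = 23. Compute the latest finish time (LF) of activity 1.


LF(activity 1) = deadline - sum of successor durations
Successors: activities 2 through 5 with durations [4, 3, 9, 2]
Sum of successor durations = 18
LF = 23 - 18 = 5

5


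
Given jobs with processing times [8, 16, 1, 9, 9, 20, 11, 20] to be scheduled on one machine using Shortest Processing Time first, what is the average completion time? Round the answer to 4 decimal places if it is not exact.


Sort jobs by processing time (SPT order): [1, 8, 9, 9, 11, 16, 20, 20]
Compute completion times sequentially:
  Job 1: processing = 1, completes at 1
  Job 2: processing = 8, completes at 9
  Job 3: processing = 9, completes at 18
  Job 4: processing = 9, completes at 27
  Job 5: processing = 11, completes at 38
  Job 6: processing = 16, completes at 54
  Job 7: processing = 20, completes at 74
  Job 8: processing = 20, completes at 94
Sum of completion times = 315
Average completion time = 315/8 = 39.375

39.375


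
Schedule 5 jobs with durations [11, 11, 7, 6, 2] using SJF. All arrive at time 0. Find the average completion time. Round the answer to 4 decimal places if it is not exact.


SJF order (ascending): [2, 6, 7, 11, 11]
Completion times:
  Job 1: burst=2, C=2
  Job 2: burst=6, C=8
  Job 3: burst=7, C=15
  Job 4: burst=11, C=26
  Job 5: burst=11, C=37
Average completion = 88/5 = 17.6

17.6


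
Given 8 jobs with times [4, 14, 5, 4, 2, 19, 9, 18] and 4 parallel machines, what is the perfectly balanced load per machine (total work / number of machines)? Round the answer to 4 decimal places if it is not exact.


Total processing time = 4 + 14 + 5 + 4 + 2 + 19 + 9 + 18 = 75
Number of machines = 4
Ideal balanced load = 75 / 4 = 18.75

18.75


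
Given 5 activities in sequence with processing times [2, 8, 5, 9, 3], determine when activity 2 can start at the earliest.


Activity 2 starts after activities 1 through 1 complete.
Predecessor durations: [2]
ES = 2 = 2

2


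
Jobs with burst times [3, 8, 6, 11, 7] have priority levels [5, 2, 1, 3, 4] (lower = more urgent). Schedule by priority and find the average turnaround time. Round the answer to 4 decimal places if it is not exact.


Sort by priority (ascending = highest first):
Order: [(1, 6), (2, 8), (3, 11), (4, 7), (5, 3)]
Completion times:
  Priority 1, burst=6, C=6
  Priority 2, burst=8, C=14
  Priority 3, burst=11, C=25
  Priority 4, burst=7, C=32
  Priority 5, burst=3, C=35
Average turnaround = 112/5 = 22.4

22.4


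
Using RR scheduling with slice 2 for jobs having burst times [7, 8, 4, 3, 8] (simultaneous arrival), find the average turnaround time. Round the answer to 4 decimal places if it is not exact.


Time quantum = 2
Execution trace:
  J1 runs 2 units, time = 2
  J2 runs 2 units, time = 4
  J3 runs 2 units, time = 6
  J4 runs 2 units, time = 8
  J5 runs 2 units, time = 10
  J1 runs 2 units, time = 12
  J2 runs 2 units, time = 14
  J3 runs 2 units, time = 16
  J4 runs 1 units, time = 17
  J5 runs 2 units, time = 19
  J1 runs 2 units, time = 21
  J2 runs 2 units, time = 23
  J5 runs 2 units, time = 25
  J1 runs 1 units, time = 26
  J2 runs 2 units, time = 28
  J5 runs 2 units, time = 30
Finish times: [26, 28, 16, 17, 30]
Average turnaround = 117/5 = 23.4

23.4


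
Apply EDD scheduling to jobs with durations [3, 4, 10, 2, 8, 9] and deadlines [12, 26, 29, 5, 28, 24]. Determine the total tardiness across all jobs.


Sort by due date (EDD order): [(2, 5), (3, 12), (9, 24), (4, 26), (8, 28), (10, 29)]
Compute completion times and tardiness:
  Job 1: p=2, d=5, C=2, tardiness=max(0,2-5)=0
  Job 2: p=3, d=12, C=5, tardiness=max(0,5-12)=0
  Job 3: p=9, d=24, C=14, tardiness=max(0,14-24)=0
  Job 4: p=4, d=26, C=18, tardiness=max(0,18-26)=0
  Job 5: p=8, d=28, C=26, tardiness=max(0,26-28)=0
  Job 6: p=10, d=29, C=36, tardiness=max(0,36-29)=7
Total tardiness = 7

7


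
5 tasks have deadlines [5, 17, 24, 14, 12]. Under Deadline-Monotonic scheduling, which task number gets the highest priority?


Sort tasks by relative deadline (ascending):
  Task 1: deadline = 5
  Task 5: deadline = 12
  Task 4: deadline = 14
  Task 2: deadline = 17
  Task 3: deadline = 24
Priority order (highest first): [1, 5, 4, 2, 3]
Highest priority task = 1

1


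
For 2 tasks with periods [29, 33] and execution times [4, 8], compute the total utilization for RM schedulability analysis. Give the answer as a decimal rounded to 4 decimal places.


Compute individual utilizations (exact fractions):
  Task 1: C/T = 4/29 (approx. 0.1379)
  Task 2: C/T = 8/33 (approx. 0.2424)
Total utilization U = 4/29 + 8/33 = 364/957
Rounded to 4 decimal places: U = 0.3804
RM (Liu & Layland) bound for 2 tasks = 0.828427; compare with U = 364/957 (approx. 0.380355)
U <= bound, so schedulable by RM sufficient condition.

0.3804
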